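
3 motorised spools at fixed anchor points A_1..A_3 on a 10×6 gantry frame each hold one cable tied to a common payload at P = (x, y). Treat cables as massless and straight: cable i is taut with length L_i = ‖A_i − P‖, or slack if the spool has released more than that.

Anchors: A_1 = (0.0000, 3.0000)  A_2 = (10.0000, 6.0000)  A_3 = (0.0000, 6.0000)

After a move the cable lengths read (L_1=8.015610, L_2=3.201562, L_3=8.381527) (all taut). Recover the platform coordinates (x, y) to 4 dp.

circle eqns → linear via eq_j − eq_1; set k_j = A_j·A_j − L_j²
k_1 = 0.0000+9.0000−64.2500 = -55.2500
-20.0000·x − 6.0000·y = k_1−k_2 = -181.0000
0.0000·x − 6.0000·y = k_1−k_3 = -21.0000
solve first two rows → x=8.0000, y=3.5000

(8.0000, 3.5000)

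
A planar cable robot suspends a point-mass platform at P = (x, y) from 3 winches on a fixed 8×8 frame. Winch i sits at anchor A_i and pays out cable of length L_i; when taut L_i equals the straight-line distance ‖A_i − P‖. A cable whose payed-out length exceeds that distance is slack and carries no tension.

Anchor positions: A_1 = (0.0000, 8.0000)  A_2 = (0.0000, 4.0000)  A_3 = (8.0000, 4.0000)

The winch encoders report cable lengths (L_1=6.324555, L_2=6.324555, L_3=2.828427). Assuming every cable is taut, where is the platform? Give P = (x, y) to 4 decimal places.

(6.0000, 6.0000)

circle eqns → linear via eq_j − eq_1; set q_j = A_j·A_j − L_j²
q_1 = 0.0000+64.0000−40.0000 = 24.0000
0.0000·x + 8.0000·y = q_1−q_2 = 48.0000
-16.0000·x + 8.0000·y = q_1−q_3 = -48.0000
solve first two rows → x=6.0000, y=6.0000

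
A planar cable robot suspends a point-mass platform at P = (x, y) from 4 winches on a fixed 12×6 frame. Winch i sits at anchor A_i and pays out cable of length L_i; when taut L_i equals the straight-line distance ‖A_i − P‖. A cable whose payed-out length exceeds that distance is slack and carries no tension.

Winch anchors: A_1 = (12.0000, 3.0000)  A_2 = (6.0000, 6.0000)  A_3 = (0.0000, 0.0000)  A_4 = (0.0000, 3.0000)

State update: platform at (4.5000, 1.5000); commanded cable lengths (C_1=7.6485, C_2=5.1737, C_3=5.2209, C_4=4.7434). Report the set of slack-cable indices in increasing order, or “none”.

cable 1: L_1 = ‖A_1−P‖ = 7.6485;  C_1 = 7.6485 → taut
cable 2: L_2 = ‖A_2−P‖ = 4.7434;  C_2 = 5.1737 → slack
cable 3: L_3 = ‖A_3−P‖ = 4.7434;  C_3 = 5.2209 → slack
cable 4: L_4 = ‖A_4−P‖ = 4.7434;  C_4 = 4.7434 → taut

2, 3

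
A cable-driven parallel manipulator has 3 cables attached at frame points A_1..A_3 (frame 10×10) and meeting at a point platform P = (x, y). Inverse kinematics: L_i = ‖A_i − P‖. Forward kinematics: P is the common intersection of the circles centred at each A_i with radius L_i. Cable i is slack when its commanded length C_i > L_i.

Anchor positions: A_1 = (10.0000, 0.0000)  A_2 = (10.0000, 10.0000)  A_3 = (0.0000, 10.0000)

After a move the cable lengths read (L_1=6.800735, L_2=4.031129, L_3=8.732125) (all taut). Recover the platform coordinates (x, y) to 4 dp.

expand ‖A_i−P‖²=L_i² and subtract eq 1 (c_i ≔ ‖A_i‖²−L_i²)
c_1 = 100.0000+0.0000−46.2500 = 53.7500
eq1−eq2 → [0.0000  -20.0000]·P = -130.0000
eq1−eq3 → [20.0000  -20.0000]·P = 30.0000
2×2 solve → P = (8.0000, 6.5000)

(8.0000, 6.5000)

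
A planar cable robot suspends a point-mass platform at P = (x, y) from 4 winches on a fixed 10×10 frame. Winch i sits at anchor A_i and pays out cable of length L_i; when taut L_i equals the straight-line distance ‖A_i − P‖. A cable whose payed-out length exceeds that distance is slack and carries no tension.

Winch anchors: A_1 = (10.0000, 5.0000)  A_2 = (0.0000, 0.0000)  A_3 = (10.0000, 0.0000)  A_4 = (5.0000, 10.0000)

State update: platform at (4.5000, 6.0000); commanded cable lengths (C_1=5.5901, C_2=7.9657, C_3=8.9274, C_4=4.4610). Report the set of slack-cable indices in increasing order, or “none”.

cable 1: L_1 = ‖A_1−P‖ = 5.5902;  C_1 = 5.5901 → taut
cable 2: L_2 = ‖A_2−P‖ = 7.5000;  C_2 = 7.9657 → slack
cable 3: L_3 = ‖A_3−P‖ = 8.1394;  C_3 = 8.9274 → slack
cable 4: L_4 = ‖A_4−P‖ = 4.0311;  C_4 = 4.4610 → slack

2, 3, 4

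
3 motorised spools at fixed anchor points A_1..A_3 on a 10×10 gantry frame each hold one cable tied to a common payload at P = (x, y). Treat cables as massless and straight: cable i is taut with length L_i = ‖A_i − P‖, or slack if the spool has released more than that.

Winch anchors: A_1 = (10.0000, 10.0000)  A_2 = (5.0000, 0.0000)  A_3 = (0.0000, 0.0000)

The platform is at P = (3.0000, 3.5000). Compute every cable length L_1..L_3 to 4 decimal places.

cable 1: Δx=7.0000, Δy=6.5000; L_1 = √(Δx²+Δy²) = 9.5525
cable 2: Δx=2.0000, Δy=-3.5000; L_2 = √(Δx²+Δy²) = 4.0311
cable 3: Δx=-3.0000, Δy=-3.5000; L_3 = √(Δx²+Δy²) = 4.6098

(9.5525, 4.0311, 4.6098)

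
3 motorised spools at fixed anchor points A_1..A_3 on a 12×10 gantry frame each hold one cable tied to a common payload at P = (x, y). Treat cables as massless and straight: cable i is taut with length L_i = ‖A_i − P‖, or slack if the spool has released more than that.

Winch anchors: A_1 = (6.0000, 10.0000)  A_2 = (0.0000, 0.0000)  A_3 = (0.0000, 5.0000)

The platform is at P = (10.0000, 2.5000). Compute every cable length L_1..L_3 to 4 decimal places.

(8.5000, 10.3078, 10.3078)

cable 1: Δx=-4.0000, Δy=7.5000; L_1 = √(Δx²+Δy²) = 8.5000
cable 2: Δx=-10.0000, Δy=-2.5000; L_2 = √(Δx²+Δy²) = 10.3078
cable 3: Δx=-10.0000, Δy=2.5000; L_3 = √(Δx²+Δy²) = 10.3078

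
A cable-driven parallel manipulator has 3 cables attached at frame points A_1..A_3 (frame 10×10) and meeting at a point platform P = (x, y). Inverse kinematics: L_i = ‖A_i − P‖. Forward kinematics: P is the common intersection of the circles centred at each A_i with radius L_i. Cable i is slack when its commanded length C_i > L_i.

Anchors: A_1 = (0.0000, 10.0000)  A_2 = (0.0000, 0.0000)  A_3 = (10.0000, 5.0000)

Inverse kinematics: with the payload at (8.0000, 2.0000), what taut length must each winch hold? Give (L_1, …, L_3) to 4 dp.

cable 1: Δx=-8.0000, Δy=8.0000; L_1 = √(Δx²+Δy²) = 11.3137
cable 2: Δx=-8.0000, Δy=-2.0000; L_2 = √(Δx²+Δy²) = 8.2462
cable 3: Δx=2.0000, Δy=3.0000; L_3 = √(Δx²+Δy²) = 3.6056

(11.3137, 8.2462, 3.6056)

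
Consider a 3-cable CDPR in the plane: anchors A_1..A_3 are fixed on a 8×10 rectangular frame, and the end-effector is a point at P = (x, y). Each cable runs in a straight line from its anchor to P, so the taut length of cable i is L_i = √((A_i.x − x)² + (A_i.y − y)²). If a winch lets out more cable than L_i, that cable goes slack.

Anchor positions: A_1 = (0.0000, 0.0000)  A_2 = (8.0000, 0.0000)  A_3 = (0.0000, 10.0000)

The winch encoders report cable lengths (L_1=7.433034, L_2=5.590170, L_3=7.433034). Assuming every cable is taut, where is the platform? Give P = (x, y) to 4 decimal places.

circle eqns → linear via eq_j − eq_1; set c_j = A_j·A_j − L_j²
c_1 = 0.0000+0.0000−55.2500 = -55.2500
-16.0000·x + 0.0000·y = c_1−c_2 = -88.0000
0.0000·x − 20.0000·y = c_1−c_3 = -100.0000
solve first two rows → x=5.5000, y=5.0000

(5.5000, 5.0000)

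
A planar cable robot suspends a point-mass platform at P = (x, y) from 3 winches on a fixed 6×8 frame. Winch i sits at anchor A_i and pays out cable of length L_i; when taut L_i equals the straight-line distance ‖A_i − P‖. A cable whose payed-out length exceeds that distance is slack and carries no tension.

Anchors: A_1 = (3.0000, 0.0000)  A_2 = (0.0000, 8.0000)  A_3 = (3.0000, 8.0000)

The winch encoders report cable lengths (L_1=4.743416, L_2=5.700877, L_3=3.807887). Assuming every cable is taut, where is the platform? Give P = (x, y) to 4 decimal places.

expand ‖A_i−P‖²=L_i² and subtract eq 1 (k_i ≔ ‖A_i‖²−L_i²)
k_1 = 9.0000+0.0000−22.5000 = -13.5000
eq1−eq2 → [6.0000  -16.0000]·P = -45.0000
eq1−eq3 → [0.0000  -16.0000]·P = -72.0000
2×2 solve → P = (4.5000, 4.5000)

(4.5000, 4.5000)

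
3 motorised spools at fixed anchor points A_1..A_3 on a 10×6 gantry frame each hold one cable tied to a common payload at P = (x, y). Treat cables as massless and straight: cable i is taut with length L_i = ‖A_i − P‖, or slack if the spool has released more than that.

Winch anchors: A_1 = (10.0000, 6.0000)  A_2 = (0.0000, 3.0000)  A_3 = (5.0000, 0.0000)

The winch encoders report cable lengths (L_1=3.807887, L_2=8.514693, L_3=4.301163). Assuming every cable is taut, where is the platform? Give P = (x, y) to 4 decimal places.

(8.5000, 2.5000)

each cable: (A_i−P)·(A_i−P) = L_i²; let c_i = ‖A_i‖²−L_i²
c_1 = 100.0000+36.0000−14.5000 = 121.5000
row 1: 20.0000x + 6.0000y = 185.0000  (c_2=-63.5000)
row 2: 10.0000x + 12.0000y = 115.0000  (c_3=6.5000)
Cramer on rows 1–2 → x = 8.5000, y = 2.5000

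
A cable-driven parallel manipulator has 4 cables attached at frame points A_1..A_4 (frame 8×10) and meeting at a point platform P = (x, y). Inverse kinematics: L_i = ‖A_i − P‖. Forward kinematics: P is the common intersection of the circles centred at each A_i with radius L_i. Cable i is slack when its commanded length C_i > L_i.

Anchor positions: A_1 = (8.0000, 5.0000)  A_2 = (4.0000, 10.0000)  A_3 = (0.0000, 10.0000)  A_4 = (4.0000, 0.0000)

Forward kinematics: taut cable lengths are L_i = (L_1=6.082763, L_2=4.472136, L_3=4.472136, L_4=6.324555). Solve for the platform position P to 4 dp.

(2.0000, 6.0000)

each cable: (A_i−P)·(A_i−P) = L_i²; let k_i = ‖A_i‖²−L_i²
k_1 = 64.0000+25.0000−37.0000 = 52.0000
row 1: 8.0000x − 10.0000y = -44.0000  (k_2=96.0000)
row 2: 16.0000x − 10.0000y = -28.0000  (k_3=80.0000)
row 3: 8.0000x + 10.0000y = 76.0000  (k_4=-24.0000)
Cramer on rows 1–2 → x = 2.0000, y = 6.0000
check cable 4: ‖A_4−P‖² = 40.0000 ≈ L_4² = 40.0000 ✓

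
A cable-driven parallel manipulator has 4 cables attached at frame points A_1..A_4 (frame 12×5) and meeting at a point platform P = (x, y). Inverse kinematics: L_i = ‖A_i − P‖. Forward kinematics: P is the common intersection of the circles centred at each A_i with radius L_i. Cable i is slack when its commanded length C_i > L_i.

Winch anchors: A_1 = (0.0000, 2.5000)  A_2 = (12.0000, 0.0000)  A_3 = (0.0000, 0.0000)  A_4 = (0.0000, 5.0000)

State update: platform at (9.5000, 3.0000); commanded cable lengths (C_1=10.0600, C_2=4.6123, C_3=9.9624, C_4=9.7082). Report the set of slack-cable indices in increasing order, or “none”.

i=1: geometric 9.5131 vs commanded 10.0600 ⇒ slack
i=2: geometric 3.9051 vs commanded 4.6123 ⇒ slack
i=3: geometric 9.9624 vs commanded 9.9624 ⇒ taut
i=4: geometric 9.7082 vs commanded 9.7082 ⇒ taut

1, 2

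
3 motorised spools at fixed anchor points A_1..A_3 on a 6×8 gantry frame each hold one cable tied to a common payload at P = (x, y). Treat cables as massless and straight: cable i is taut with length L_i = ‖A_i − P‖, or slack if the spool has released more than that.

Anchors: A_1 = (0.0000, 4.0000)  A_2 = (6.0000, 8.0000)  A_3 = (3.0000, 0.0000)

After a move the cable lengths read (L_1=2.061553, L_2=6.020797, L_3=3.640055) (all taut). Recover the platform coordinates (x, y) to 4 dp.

expand ‖A_i−P‖²=L_i² and subtract eq 1 (k_i ≔ ‖A_i‖²−L_i²)
k_1 = 0.0000+16.0000−4.2500 = 11.7500
eq1−eq2 → [-12.0000  -8.0000]·P = -52.0000
eq1−eq3 → [-6.0000  8.0000]·P = 16.0000
2×2 solve → P = (2.0000, 3.5000)

(2.0000, 3.5000)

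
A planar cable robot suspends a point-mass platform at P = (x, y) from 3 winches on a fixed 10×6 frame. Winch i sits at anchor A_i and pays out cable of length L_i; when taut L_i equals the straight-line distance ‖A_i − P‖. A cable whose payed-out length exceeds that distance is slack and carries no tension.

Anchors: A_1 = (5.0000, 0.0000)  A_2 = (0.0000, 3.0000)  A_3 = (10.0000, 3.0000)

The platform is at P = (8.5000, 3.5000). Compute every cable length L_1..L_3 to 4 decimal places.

(4.9497, 8.5147, 1.5811)

L_1: Δ = A_1−P = (-3.5000, -3.5000) → ‖Δ‖ = √24.5000 = 4.9497
L_2: Δ = A_2−P = (-8.5000, -0.5000) → ‖Δ‖ = √72.5000 = 8.5147
L_3: Δ = A_3−P = (1.5000, -0.5000) → ‖Δ‖ = √2.5000 = 1.5811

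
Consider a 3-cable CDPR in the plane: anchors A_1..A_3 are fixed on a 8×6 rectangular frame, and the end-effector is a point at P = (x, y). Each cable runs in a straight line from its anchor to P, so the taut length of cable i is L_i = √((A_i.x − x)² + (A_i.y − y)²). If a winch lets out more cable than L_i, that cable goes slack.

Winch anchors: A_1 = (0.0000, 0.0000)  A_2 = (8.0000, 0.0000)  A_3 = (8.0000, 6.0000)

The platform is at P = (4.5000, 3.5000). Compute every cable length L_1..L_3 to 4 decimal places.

(5.7009, 4.9497, 4.3012)

L_1 = √((0.0000−4.5000)² + (0.0000−3.5000)²) = 5.7009
L_2 = √((8.0000−4.5000)² + (0.0000−3.5000)²) = 4.9497
L_3 = √((8.0000−4.5000)² + (6.0000−3.5000)²) = 4.3012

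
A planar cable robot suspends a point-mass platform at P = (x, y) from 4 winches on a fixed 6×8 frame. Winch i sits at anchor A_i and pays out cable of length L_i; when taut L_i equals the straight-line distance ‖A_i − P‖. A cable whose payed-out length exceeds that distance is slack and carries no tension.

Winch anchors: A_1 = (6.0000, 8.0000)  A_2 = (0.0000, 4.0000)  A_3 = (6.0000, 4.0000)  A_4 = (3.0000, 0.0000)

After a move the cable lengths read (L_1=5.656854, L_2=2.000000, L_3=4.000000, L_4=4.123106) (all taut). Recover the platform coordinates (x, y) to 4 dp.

(2.0000, 4.0000)

circle eqns → linear via eq_j − eq_1; set q_j = A_j·A_j − L_j²
q_1 = 36.0000+64.0000−32.0000 = 68.0000
12.0000·x + 8.0000·y = q_1−q_2 = 56.0000
0.0000·x + 8.0000·y = q_1−q_3 = 32.0000
6.0000·x + 16.0000·y = q_1−q_4 = 76.0000
solve first two rows → x=2.0000, y=4.0000
check cable 4: ‖A_4−P‖² = 17.0000 ≈ L_4² = 17.0000 ✓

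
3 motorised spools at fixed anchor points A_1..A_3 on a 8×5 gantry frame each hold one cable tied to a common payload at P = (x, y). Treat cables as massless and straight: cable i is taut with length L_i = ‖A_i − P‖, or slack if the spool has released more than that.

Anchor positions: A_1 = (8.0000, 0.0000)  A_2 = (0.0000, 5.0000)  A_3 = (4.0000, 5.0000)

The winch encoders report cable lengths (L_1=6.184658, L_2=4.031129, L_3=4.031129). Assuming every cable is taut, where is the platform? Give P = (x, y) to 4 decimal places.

(2.0000, 1.5000)

each cable: (A_i−P)·(A_i−P) = L_i²; let q_i = ‖A_i‖²−L_i²
q_1 = 64.0000+0.0000−38.2500 = 25.7500
row 1: 16.0000x − 10.0000y = 17.0000  (q_2=8.7500)
row 2: 8.0000x − 10.0000y = 1.0000  (q_3=24.7500)
Cramer on rows 1–2 → x = 2.0000, y = 1.5000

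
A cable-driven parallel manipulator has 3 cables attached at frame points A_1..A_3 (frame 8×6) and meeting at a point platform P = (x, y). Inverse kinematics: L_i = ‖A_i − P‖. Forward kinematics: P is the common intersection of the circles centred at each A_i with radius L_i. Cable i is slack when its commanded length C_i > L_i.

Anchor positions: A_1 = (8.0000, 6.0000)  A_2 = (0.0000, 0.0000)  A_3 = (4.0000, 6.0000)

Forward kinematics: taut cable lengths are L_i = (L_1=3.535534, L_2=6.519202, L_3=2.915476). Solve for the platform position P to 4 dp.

(5.5000, 3.5000)

each cable: (A_i−P)·(A_i−P) = L_i²; let q_i = ‖A_i‖²−L_i²
q_1 = 64.0000+36.0000−12.5000 = 87.5000
row 1: 16.0000x + 12.0000y = 130.0000  (q_2=-42.5000)
row 2: 8.0000x + 0.0000y = 44.0000  (q_3=43.5000)
Cramer on rows 1–2 → x = 5.5000, y = 3.5000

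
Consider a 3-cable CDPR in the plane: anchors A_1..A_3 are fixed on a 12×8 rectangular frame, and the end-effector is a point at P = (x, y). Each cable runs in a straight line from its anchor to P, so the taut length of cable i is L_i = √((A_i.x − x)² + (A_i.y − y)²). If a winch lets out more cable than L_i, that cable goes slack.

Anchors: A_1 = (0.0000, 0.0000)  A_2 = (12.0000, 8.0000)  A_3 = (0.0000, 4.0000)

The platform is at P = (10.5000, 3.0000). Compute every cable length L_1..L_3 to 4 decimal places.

L_1: Δ = A_1−P = (-10.5000, -3.0000) → ‖Δ‖ = √119.2500 = 10.9202
L_2: Δ = A_2−P = (1.5000, 5.0000) → ‖Δ‖ = √27.2500 = 5.2202
L_3: Δ = A_3−P = (-10.5000, 1.0000) → ‖Δ‖ = √111.2500 = 10.5475

(10.9202, 5.2202, 10.5475)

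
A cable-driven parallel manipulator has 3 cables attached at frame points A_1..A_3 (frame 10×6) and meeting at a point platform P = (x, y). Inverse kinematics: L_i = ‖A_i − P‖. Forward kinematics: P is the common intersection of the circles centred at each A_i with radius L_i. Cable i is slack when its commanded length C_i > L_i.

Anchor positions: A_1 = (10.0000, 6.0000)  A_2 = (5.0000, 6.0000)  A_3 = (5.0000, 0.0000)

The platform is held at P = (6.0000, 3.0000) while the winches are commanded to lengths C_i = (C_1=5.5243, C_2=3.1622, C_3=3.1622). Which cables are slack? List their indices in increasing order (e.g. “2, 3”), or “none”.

1

cable 1: L_1 = ‖A_1−P‖ = 5.0000;  C_1 = 5.5243 → slack
cable 2: L_2 = ‖A_2−P‖ = 3.1623;  C_2 = 3.1622 → taut
cable 3: L_3 = ‖A_3−P‖ = 3.1623;  C_3 = 3.1622 → taut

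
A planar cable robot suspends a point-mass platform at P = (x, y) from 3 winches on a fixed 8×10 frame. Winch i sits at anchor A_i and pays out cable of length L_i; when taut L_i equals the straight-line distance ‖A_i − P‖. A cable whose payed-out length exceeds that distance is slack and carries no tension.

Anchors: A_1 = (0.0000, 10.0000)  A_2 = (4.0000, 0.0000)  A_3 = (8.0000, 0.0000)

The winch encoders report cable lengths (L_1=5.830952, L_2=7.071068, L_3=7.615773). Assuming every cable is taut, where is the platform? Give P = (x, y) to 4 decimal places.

circle eqns → linear via eq_j − eq_1; set k_j = A_j·A_j − L_j²
k_1 = 0.0000+100.0000−34.0000 = 66.0000
-8.0000·x + 20.0000·y = k_1−k_2 = 100.0000
-16.0000·x + 20.0000·y = k_1−k_3 = 60.0000
solve first two rows → x=5.0000, y=7.0000

(5.0000, 7.0000)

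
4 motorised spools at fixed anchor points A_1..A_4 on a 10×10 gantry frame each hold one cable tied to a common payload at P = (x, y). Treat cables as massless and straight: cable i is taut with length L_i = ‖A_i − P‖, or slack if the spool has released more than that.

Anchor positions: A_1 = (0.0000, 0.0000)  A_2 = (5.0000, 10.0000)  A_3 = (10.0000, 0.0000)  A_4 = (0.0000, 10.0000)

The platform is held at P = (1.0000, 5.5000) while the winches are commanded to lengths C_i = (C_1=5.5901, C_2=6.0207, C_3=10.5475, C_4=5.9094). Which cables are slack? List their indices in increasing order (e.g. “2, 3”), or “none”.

4

i=1: geometric 5.5902 vs commanded 5.5901 ⇒ taut
i=2: geometric 6.0208 vs commanded 6.0207 ⇒ taut
i=3: geometric 10.5475 vs commanded 10.5475 ⇒ taut
i=4: geometric 4.6098 vs commanded 5.9094 ⇒ slack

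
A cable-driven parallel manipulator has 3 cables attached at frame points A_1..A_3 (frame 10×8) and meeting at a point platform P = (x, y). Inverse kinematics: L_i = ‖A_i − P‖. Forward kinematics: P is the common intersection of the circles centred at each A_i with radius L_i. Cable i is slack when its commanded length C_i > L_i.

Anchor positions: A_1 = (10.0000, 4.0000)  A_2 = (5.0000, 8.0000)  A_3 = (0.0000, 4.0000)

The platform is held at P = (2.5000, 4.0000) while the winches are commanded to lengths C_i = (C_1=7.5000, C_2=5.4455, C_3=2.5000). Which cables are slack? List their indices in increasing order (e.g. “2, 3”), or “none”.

cable 1: √((7.5000)²+(0.0000)²)=7.5000, C_1=7.5000: taut
cable 2: √((2.5000)²+(4.0000)²)=4.7170, C_2=5.4455: slack
cable 3: √((-2.5000)²+(0.0000)²)=2.5000, C_3=2.5000: taut

2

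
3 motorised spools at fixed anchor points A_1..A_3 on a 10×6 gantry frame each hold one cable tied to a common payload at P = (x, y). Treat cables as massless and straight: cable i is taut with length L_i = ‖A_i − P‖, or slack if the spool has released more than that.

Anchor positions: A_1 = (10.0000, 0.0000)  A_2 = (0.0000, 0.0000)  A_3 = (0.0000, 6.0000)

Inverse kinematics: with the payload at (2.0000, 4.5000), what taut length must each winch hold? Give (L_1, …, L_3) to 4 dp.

(9.1788, 4.9244, 2.5000)

L_1: Δ = A_1−P = (8.0000, -4.5000) → ‖Δ‖ = √84.2500 = 9.1788
L_2: Δ = A_2−P = (-2.0000, -4.5000) → ‖Δ‖ = √24.2500 = 4.9244
L_3: Δ = A_3−P = (-2.0000, 1.5000) → ‖Δ‖ = √6.2500 = 2.5000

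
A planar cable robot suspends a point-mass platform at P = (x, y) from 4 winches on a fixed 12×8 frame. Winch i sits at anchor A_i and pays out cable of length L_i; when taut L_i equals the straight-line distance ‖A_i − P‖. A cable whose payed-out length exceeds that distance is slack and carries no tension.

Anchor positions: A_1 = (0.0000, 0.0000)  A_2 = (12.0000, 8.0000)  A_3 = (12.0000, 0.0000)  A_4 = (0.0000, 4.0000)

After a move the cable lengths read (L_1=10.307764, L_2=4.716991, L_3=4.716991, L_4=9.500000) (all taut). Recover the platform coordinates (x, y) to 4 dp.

circle eqns → linear via eq_j − eq_1; set q_j = A_j·A_j − L_j²
q_1 = 0.0000+0.0000−106.2500 = -106.2500
-24.0000·x − 16.0000·y = q_1−q_2 = -292.0000
-24.0000·x + 0.0000·y = q_1−q_3 = -228.0000
0.0000·x − 8.0000·y = q_1−q_4 = -32.0000
solve first two rows → x=9.5000, y=4.0000
check cable 4: ‖A_4−P‖² = 90.2500 ≈ L_4² = 90.2500 ✓

(9.5000, 4.0000)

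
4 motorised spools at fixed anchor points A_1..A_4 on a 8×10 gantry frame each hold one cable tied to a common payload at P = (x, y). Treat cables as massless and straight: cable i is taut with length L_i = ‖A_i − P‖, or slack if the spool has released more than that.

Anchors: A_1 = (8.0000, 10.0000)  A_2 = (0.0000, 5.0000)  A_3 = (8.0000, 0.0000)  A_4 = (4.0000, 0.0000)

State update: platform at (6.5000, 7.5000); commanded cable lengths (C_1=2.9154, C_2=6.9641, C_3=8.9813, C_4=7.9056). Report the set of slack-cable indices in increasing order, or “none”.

cable 1: √((1.5000)²+(2.5000)²)=2.9155, C_1=2.9154: taut
cable 2: √((-6.5000)²+(-2.5000)²)=6.9642, C_2=6.9641: taut
cable 3: √((1.5000)²+(-7.5000)²)=7.6485, C_3=8.9813: slack
cable 4: √((-2.5000)²+(-7.5000)²)=7.9057, C_4=7.9056: taut

3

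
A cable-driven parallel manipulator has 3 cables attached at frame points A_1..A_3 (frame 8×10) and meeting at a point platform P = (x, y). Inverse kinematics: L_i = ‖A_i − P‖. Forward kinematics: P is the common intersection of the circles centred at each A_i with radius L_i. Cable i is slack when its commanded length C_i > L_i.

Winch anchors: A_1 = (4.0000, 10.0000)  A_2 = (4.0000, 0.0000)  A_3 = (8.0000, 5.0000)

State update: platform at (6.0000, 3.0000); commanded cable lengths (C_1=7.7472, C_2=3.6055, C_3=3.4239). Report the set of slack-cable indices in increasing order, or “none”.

1, 3

cable 1: √((-2.0000)²+(7.0000)²)=7.2801, C_1=7.7472: slack
cable 2: √((-2.0000)²+(-3.0000)²)=3.6056, C_2=3.6055: taut
cable 3: √((2.0000)²+(2.0000)²)=2.8284, C_3=3.4239: slack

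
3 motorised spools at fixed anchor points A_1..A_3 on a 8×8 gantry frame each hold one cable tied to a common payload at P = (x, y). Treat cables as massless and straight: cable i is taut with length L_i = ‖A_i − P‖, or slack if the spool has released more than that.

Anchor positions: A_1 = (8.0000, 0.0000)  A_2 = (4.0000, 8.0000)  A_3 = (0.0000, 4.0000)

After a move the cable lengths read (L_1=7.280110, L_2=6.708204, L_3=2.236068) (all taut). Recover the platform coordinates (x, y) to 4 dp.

expand ‖A_i−P‖²=L_i² and subtract eq 1 (k_i ≔ ‖A_i‖²−L_i²)
k_1 = 64.0000+0.0000−53.0000 = 11.0000
eq1−eq2 → [8.0000  -16.0000]·P = -24.0000
eq1−eq3 → [16.0000  -8.0000]·P = 0.0000
2×2 solve → P = (1.0000, 2.0000)

(1.0000, 2.0000)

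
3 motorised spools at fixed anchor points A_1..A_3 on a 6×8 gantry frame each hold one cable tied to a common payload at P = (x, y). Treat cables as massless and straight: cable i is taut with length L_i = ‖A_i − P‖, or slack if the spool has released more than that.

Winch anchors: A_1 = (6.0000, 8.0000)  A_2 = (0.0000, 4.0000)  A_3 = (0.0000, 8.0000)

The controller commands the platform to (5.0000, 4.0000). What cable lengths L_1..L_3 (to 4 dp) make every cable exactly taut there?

(4.1231, 5.0000, 6.4031)

L_1 = √((6.0000−5.0000)² + (8.0000−4.0000)²) = 4.1231
L_2 = √((0.0000−5.0000)² + (4.0000−4.0000)²) = 5.0000
L_3 = √((0.0000−5.0000)² + (8.0000−4.0000)²) = 6.4031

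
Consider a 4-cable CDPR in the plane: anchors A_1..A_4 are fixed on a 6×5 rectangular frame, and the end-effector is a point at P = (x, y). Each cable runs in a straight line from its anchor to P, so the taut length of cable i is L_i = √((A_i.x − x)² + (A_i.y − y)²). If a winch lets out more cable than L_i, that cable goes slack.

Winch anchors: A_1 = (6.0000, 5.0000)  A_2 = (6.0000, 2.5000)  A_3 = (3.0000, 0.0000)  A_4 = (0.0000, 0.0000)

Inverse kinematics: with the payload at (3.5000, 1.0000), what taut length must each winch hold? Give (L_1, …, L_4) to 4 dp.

(4.7170, 2.9155, 1.1180, 3.6401)

cable 1: Δx=2.5000, Δy=4.0000; L_1 = √(Δx²+Δy²) = 4.7170
cable 2: Δx=2.5000, Δy=1.5000; L_2 = √(Δx²+Δy²) = 2.9155
cable 3: Δx=-0.5000, Δy=-1.0000; L_3 = √(Δx²+Δy²) = 1.1180
cable 4: Δx=-3.5000, Δy=-1.0000; L_4 = √(Δx²+Δy²) = 3.6401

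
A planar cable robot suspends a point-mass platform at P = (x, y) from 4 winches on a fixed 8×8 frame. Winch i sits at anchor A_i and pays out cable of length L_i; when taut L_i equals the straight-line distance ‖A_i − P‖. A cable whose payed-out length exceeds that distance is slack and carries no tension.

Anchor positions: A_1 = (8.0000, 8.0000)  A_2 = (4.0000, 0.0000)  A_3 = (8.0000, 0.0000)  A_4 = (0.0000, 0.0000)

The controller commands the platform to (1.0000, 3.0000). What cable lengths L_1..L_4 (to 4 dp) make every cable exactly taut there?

(8.6023, 4.2426, 7.6158, 3.1623)

L_1: Δ = A_1−P = (7.0000, 5.0000) → ‖Δ‖ = √74.0000 = 8.6023
L_2: Δ = A_2−P = (3.0000, -3.0000) → ‖Δ‖ = √18.0000 = 4.2426
L_3: Δ = A_3−P = (7.0000, -3.0000) → ‖Δ‖ = √58.0000 = 7.6158
L_4: Δ = A_4−P = (-1.0000, -3.0000) → ‖Δ‖ = √10.0000 = 3.1623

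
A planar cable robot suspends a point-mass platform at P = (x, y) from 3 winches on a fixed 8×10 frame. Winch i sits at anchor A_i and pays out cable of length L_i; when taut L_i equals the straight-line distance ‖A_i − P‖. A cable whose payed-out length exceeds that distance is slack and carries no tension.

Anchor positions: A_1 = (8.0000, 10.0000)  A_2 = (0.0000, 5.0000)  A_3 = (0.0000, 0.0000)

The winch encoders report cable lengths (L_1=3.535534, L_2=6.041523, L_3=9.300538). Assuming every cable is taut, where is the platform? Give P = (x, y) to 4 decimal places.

each cable: (A_i−P)·(A_i−P) = L_i²; let c_i = ‖A_i‖²−L_i²
c_1 = 64.0000+100.0000−12.5000 = 151.5000
row 1: 16.0000x + 10.0000y = 163.0000  (c_2=-11.5000)
row 2: 16.0000x + 20.0000y = 238.0000  (c_3=-86.5000)
Cramer on rows 1–2 → x = 5.5000, y = 7.5000

(5.5000, 7.5000)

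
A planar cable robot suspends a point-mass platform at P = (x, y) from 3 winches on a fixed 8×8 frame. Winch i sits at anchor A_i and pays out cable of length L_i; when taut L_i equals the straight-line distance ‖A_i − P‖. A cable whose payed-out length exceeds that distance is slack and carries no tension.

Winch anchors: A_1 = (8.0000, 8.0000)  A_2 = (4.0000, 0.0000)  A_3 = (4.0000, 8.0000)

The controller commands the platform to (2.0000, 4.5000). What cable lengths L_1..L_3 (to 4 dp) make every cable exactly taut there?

(6.9462, 4.9244, 4.0311)

L_1: Δ = A_1−P = (6.0000, 3.5000) → ‖Δ‖ = √48.2500 = 6.9462
L_2: Δ = A_2−P = (2.0000, -4.5000) → ‖Δ‖ = √24.2500 = 4.9244
L_3: Δ = A_3−P = (2.0000, 3.5000) → ‖Δ‖ = √16.2500 = 4.0311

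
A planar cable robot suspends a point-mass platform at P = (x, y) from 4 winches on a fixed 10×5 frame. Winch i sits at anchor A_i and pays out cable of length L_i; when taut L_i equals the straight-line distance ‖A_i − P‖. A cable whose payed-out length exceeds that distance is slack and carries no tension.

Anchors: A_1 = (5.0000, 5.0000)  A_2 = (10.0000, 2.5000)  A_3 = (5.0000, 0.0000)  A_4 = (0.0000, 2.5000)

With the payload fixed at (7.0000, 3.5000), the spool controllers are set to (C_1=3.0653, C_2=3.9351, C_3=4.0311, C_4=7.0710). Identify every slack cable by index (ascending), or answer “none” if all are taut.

cable 1: L_1 = ‖A_1−P‖ = 2.5000;  C_1 = 3.0653 → slack
cable 2: L_2 = ‖A_2−P‖ = 3.1623;  C_2 = 3.9351 → slack
cable 3: L_3 = ‖A_3−P‖ = 4.0311;  C_3 = 4.0311 → taut
cable 4: L_4 = ‖A_4−P‖ = 7.0711;  C_4 = 7.0710 → taut

1, 2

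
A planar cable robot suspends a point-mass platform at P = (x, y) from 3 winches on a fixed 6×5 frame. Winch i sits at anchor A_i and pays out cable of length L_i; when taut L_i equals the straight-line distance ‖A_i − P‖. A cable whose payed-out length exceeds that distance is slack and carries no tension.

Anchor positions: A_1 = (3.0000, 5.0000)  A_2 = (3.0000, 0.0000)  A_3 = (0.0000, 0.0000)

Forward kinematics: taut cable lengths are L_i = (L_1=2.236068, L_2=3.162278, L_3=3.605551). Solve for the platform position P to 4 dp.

(2.0000, 3.0000)

expand ‖A_i−P‖²=L_i² and subtract eq 1 (k_i ≔ ‖A_i‖²−L_i²)
k_1 = 9.0000+25.0000−5.0000 = 29.0000
eq1−eq2 → [0.0000  10.0000]·P = 30.0000
eq1−eq3 → [6.0000  10.0000]·P = 42.0000
2×2 solve → P = (2.0000, 3.0000)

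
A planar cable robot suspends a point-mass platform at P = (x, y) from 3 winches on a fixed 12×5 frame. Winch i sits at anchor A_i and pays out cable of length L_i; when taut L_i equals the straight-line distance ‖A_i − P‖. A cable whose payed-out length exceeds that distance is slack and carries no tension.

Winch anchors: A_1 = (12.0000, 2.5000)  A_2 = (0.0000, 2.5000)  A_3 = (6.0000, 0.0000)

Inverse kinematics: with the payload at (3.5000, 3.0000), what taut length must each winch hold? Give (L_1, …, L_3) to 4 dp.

cable 1: Δx=8.5000, Δy=-0.5000; L_1 = √(Δx²+Δy²) = 8.5147
cable 2: Δx=-3.5000, Δy=-0.5000; L_2 = √(Δx²+Δy²) = 3.5355
cable 3: Δx=2.5000, Δy=-3.0000; L_3 = √(Δx²+Δy²) = 3.9051

(8.5147, 3.5355, 3.9051)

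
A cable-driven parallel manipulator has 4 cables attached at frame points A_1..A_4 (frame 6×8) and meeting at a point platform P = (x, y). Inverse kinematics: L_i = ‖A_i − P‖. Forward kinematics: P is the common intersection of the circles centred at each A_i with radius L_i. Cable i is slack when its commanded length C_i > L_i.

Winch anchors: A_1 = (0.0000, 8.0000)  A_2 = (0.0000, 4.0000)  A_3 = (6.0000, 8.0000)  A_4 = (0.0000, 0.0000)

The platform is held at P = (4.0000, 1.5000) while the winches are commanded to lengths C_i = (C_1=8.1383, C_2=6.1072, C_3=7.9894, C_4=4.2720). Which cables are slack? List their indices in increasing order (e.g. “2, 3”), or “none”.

i=1: geometric 7.6322 vs commanded 8.1383 ⇒ slack
i=2: geometric 4.7170 vs commanded 6.1072 ⇒ slack
i=3: geometric 6.8007 vs commanded 7.9894 ⇒ slack
i=4: geometric 4.2720 vs commanded 4.2720 ⇒ taut

1, 2, 3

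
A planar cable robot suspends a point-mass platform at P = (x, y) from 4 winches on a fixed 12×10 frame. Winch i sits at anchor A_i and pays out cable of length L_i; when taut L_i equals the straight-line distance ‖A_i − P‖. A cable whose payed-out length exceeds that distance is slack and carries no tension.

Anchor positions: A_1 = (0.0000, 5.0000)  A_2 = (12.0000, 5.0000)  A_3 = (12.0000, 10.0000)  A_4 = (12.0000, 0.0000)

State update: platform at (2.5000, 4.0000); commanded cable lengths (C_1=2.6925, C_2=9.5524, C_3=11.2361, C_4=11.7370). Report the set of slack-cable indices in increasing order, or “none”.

cable 1: √((-2.5000)²+(1.0000)²)=2.6926, C_1=2.6925: taut
cable 2: √((9.5000)²+(1.0000)²)=9.5525, C_2=9.5524: taut
cable 3: √((9.5000)²+(6.0000)²)=11.2361, C_3=11.2361: taut
cable 4: √((9.5000)²+(-4.0000)²)=10.3078, C_4=11.7370: slack

4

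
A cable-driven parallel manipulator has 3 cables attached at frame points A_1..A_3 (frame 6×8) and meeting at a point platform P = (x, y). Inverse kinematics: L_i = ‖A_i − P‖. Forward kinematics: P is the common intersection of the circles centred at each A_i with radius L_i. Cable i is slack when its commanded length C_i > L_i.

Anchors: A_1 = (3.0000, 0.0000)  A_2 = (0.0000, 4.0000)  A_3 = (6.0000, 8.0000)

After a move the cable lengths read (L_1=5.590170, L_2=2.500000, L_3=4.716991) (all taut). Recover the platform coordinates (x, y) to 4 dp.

(2.0000, 5.5000)

circle eqns → linear via eq_j − eq_1; set c_j = A_j·A_j − L_j²
c_1 = 9.0000+0.0000−31.2500 = -22.2500
6.0000·x − 8.0000·y = c_1−c_2 = -32.0000
-6.0000·x − 16.0000·y = c_1−c_3 = -100.0000
solve first two rows → x=2.0000, y=5.5000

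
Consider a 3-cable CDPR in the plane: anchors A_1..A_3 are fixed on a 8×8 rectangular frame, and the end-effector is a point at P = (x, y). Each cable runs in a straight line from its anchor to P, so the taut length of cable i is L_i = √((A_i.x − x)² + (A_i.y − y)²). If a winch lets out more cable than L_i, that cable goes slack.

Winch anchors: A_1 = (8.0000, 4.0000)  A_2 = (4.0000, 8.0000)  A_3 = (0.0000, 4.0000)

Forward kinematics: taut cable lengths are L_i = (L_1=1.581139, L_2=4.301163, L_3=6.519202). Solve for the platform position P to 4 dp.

(6.5000, 4.5000)

circle eqns → linear via eq_j − eq_1; set q_j = A_j·A_j − L_j²
q_1 = 64.0000+16.0000−2.5000 = 77.5000
8.0000·x − 8.0000·y = q_1−q_2 = 16.0000
16.0000·x + 0.0000·y = q_1−q_3 = 104.0000
solve first two rows → x=6.5000, y=4.5000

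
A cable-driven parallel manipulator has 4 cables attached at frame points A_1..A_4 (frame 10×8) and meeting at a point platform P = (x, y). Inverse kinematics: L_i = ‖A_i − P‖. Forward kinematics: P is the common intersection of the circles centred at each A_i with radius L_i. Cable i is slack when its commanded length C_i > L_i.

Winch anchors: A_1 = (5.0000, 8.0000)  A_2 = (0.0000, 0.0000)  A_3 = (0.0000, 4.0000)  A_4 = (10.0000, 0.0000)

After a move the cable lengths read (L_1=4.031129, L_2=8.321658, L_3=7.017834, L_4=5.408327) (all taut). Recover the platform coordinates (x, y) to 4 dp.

(7.0000, 4.5000)

expand ‖A_i−P‖²=L_i² and subtract eq 1 (c_i ≔ ‖A_i‖²−L_i²)
c_1 = 25.0000+64.0000−16.2500 = 72.7500
eq1−eq2 → [10.0000  16.0000]·P = 142.0000
eq1−eq3 → [10.0000  8.0000]·P = 106.0000
eq1−eq4 → [-10.0000  16.0000]·P = 2.0000
2×2 solve → P = (7.0000, 4.5000)
check cable 4: ‖A_4−P‖² = 29.2500 ≈ L_4² = 29.2500 ✓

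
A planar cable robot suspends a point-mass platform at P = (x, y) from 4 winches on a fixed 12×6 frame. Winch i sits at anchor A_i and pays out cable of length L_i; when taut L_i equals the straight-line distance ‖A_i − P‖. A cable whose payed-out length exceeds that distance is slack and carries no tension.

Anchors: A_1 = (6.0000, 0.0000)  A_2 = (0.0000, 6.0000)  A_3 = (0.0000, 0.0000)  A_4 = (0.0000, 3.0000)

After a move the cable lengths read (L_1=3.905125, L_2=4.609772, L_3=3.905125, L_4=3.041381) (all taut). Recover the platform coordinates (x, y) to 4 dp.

(3.0000, 2.5000)

each cable: (A_i−P)·(A_i−P) = L_i²; let q_i = ‖A_i‖²−L_i²
q_1 = 36.0000+0.0000−15.2500 = 20.7500
row 1: 12.0000x − 12.0000y = 6.0000  (q_2=14.7500)
row 2: 12.0000x + 0.0000y = 36.0000  (q_3=-15.2500)
row 3: 12.0000x − 6.0000y = 21.0000  (q_4=-0.2500)
Cramer on rows 1–2 → x = 3.0000, y = 2.5000
check cable 4: ‖A_4−P‖² = 9.2500 ≈ L_4² = 9.2500 ✓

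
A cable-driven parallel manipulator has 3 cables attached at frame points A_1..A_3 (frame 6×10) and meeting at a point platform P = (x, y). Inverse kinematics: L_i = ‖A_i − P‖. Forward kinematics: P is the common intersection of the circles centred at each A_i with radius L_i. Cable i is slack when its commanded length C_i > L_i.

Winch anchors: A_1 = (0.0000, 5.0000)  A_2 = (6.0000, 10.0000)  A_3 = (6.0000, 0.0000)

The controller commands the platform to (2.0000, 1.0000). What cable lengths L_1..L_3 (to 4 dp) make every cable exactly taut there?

(4.4721, 9.8489, 4.1231)

L_1 = √((0.0000−2.0000)² + (5.0000−1.0000)²) = 4.4721
L_2 = √((6.0000−2.0000)² + (10.0000−1.0000)²) = 9.8489
L_3 = √((6.0000−2.0000)² + (0.0000−1.0000)²) = 4.1231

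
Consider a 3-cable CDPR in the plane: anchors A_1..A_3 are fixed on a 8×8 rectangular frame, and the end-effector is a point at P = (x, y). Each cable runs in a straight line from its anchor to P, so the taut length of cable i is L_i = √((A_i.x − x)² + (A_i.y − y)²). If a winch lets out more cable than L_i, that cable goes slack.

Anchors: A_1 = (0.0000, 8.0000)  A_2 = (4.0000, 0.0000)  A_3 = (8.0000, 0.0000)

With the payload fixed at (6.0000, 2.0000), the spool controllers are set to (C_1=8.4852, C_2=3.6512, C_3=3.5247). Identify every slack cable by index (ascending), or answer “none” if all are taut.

i=1: geometric 8.4853 vs commanded 8.4852 ⇒ taut
i=2: geometric 2.8284 vs commanded 3.6512 ⇒ slack
i=3: geometric 2.8284 vs commanded 3.5247 ⇒ slack

2, 3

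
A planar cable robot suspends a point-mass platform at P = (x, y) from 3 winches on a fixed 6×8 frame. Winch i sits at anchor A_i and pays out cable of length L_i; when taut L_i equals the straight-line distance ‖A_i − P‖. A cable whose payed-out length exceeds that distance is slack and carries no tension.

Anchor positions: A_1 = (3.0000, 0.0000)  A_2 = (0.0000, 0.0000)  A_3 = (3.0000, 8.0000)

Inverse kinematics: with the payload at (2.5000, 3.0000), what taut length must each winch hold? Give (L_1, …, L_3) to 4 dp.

L_1 = √((3.0000−2.5000)² + (0.0000−3.0000)²) = 3.0414
L_2 = √((0.0000−2.5000)² + (0.0000−3.0000)²) = 3.9051
L_3 = √((3.0000−2.5000)² + (8.0000−3.0000)²) = 5.0249

(3.0414, 3.9051, 5.0249)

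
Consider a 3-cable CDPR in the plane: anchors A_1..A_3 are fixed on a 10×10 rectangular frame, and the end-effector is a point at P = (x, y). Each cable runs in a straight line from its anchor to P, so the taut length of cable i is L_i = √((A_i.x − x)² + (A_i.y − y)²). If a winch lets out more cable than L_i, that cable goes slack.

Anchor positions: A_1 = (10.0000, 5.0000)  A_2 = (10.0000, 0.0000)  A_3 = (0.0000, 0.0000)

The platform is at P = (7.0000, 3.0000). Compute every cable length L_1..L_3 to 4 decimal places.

(3.6056, 4.2426, 7.6158)

L_1 = √((10.0000−7.0000)² + (5.0000−3.0000)²) = 3.6056
L_2 = √((10.0000−7.0000)² + (0.0000−3.0000)²) = 4.2426
L_3 = √((0.0000−7.0000)² + (0.0000−3.0000)²) = 7.6158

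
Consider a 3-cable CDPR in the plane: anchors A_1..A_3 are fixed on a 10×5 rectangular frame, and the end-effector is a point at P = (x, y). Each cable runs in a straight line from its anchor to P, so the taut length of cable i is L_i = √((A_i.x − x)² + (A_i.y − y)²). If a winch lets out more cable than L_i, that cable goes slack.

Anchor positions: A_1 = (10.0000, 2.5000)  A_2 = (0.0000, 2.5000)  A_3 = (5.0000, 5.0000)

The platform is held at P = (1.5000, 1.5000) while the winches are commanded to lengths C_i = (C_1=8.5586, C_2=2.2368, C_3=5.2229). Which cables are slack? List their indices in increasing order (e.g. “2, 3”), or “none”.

2, 3

i=1: geometric 8.5586 vs commanded 8.5586 ⇒ taut
i=2: geometric 1.8028 vs commanded 2.2368 ⇒ slack
i=3: geometric 4.9497 vs commanded 5.2229 ⇒ slack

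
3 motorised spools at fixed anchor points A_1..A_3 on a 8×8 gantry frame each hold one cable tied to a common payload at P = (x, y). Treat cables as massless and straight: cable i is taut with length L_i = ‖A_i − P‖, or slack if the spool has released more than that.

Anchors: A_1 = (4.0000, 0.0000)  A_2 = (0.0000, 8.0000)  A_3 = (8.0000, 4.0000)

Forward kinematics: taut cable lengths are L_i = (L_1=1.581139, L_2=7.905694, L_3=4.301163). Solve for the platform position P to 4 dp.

(4.5000, 1.5000)

each cable: (A_i−P)·(A_i−P) = L_i²; let k_i = ‖A_i‖²−L_i²
k_1 = 16.0000+0.0000−2.5000 = 13.5000
row 1: 8.0000x − 16.0000y = 12.0000  (k_2=1.5000)
row 2: -8.0000x − 8.0000y = -48.0000  (k_3=61.5000)
Cramer on rows 1–2 → x = 4.5000, y = 1.5000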